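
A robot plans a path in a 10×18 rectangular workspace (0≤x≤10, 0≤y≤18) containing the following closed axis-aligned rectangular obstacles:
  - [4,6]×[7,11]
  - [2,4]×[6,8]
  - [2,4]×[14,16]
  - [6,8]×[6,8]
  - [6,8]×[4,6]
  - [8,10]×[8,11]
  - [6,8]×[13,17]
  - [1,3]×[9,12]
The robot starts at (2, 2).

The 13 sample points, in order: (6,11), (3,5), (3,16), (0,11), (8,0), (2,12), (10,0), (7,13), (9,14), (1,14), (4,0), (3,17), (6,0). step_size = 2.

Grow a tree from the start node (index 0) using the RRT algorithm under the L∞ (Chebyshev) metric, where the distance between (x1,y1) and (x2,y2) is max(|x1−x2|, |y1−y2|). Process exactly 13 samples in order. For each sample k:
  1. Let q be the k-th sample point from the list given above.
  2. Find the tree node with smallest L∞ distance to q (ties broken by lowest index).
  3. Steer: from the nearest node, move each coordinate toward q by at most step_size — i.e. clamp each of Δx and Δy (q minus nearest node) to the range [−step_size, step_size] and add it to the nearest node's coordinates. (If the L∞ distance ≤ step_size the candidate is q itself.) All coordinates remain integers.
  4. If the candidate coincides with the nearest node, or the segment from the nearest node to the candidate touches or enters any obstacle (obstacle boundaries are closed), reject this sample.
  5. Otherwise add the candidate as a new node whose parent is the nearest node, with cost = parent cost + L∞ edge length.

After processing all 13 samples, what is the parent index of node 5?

Parent of node 5: 0

1. q=(6,11) nearest=0 d=9 new=(4,4) → add node 1 parent=0 cost=2
2. q=(3,5) nearest=1 d=1 new=(3,5) → add node 2 parent=1 cost=3
3. q=(3,16) nearest=2 d=11 new=(3,7) → blocked by [2,4]×[6,8], reject
4. q=(0,11) nearest=2 d=6 new=(1,7) → blocked by [2,4]×[6,8], reject
5. q=(8,0) nearest=1 d=4 new=(6,2) → add node 3 parent=1 cost=4
6. q=(2,12) nearest=2 d=7 new=(2,7) → blocked by [2,4]×[6,8], reject
7. q=(10,0) nearest=3 d=4 new=(8,0) → add node 4 parent=3 cost=6
8. q=(7,13) nearest=2 d=8 new=(5,7) → blocked by [4,6]×[7,11], reject
9. q=(9,14) nearest=2 d=9 new=(5,7) → blocked by [4,6]×[7,11], reject
10. q=(1,14) nearest=2 d=9 new=(1,7) → blocked by [2,4]×[6,8], reject
11. q=(4,0) nearest=0 d=2 new=(4,0) → add node 5 parent=0 cost=2
12. q=(3,17) nearest=2 d=12 new=(3,7) → blocked by [2,4]×[6,8], reject
13. q=(6,0) nearest=3 d=2 new=(6,0) → add node 6 parent=3 cost=6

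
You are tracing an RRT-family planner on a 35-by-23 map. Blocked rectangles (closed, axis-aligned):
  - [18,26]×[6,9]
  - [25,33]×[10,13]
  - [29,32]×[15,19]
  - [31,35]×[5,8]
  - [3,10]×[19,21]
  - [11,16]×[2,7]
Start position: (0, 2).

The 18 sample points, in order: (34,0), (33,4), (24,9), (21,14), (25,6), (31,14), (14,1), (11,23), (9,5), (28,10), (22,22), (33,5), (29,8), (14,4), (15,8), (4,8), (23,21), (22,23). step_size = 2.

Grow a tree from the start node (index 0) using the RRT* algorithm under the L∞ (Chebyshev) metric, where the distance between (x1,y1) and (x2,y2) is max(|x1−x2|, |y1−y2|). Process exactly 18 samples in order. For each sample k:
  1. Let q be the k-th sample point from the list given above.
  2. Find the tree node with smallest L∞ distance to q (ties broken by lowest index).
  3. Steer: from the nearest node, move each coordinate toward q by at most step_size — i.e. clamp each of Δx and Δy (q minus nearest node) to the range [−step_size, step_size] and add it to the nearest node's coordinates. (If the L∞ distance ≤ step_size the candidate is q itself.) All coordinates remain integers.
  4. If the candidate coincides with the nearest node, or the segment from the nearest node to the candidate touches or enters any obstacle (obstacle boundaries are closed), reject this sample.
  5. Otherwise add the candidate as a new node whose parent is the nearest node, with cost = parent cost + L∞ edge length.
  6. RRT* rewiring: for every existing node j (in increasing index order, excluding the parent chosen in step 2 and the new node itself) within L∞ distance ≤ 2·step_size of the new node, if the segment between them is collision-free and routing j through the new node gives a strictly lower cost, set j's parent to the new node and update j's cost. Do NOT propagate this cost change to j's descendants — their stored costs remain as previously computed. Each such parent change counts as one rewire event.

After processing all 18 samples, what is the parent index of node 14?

Parent of node 14: 13

1. q=(34,0) nearest=0 d=34 new=(2,0) → add node 1 parent=0 cost=2
2. q=(33,4) nearest=1 d=31 new=(4,2) → add node 2 parent=1 cost=4
3. q=(24,9) nearest=2 d=20 new=(6,4) → add node 3 parent=2 cost=6
4. q=(21,14) nearest=3 d=15 new=(8,6) → add node 4 parent=3 cost=8
5. q=(25,6) nearest=4 d=17 new=(10,6) → add node 5 parent=4 cost=10
6. q=(31,14) nearest=5 d=21 new=(12,8) → blocked by [11,16]×[2,7], reject
7. q=(14,1) nearest=5 d=5 new=(12,4) → blocked by [11,16]×[2,7], reject
8. q=(11,23) nearest=4 d=17 new=(10,8) → add node 6 parent=4 cost=10
9. q=(9,5) nearest=4 d=1 new=(9,5) → add node 7 parent=4 cost=9
10. q=(28,10) nearest=5 d=18 new=(12,8) → blocked by [11,16]×[2,7], reject
11. q=(22,22) nearest=6 d=14 new=(12,10) → add node 8 parent=6 cost=12
12. q=(33,5) nearest=8 d=21 new=(14,8) → add node 9 parent=8 cost=14
13. q=(29,8) nearest=9 d=15 new=(16,8) → add node 10 parent=9 cost=16
14. q=(14,4) nearest=5 d=4 new=(12,4) → blocked by [11,16]×[2,7], reject
15. q=(15,8) nearest=9 d=1 new=(15,8) → add node 11 parent=9 cost=15
16. q=(4,8) nearest=3 d=4 new=(4,6) → add node 12 parent=3 cost=8
17. q=(23,21) nearest=8 d=11 new=(14,12) → add node 13 parent=8 cost=14
18. q=(22,23) nearest=13 d=11 new=(16,14) → add node 14 parent=13 cost=16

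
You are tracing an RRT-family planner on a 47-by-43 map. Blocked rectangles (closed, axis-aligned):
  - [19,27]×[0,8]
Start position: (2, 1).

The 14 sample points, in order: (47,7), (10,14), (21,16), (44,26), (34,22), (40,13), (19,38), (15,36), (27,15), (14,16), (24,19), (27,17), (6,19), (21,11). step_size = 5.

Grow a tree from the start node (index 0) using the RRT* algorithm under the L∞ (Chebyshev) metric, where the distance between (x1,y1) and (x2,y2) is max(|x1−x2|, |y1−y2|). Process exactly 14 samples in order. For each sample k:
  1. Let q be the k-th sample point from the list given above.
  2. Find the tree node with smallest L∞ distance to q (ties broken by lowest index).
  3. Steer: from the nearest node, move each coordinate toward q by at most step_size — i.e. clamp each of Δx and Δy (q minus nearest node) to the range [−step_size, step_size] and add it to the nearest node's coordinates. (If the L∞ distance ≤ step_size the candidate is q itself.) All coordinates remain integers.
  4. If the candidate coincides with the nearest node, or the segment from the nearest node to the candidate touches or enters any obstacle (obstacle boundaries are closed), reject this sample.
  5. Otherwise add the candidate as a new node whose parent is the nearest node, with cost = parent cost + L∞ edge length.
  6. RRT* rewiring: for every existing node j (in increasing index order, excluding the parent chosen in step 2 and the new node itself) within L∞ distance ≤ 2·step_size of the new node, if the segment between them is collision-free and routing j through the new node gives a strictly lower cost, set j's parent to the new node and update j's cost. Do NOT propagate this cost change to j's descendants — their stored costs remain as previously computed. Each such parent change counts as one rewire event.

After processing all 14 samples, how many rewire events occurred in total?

1. q=(47,7) nearest=0 d=45 new=(7,6) → add node 1 parent=0 cost=5
2. q=(10,14) nearest=1 d=8 new=(10,11) → add node 2 parent=1 cost=10
3. q=(21,16) nearest=2 d=11 new=(15,16) → add node 3 parent=2 cost=15
4. q=(44,26) nearest=3 d=29 new=(20,21) → add node 4 parent=3 cost=20
5. q=(34,22) nearest=4 d=14 new=(25,22) → add node 5 parent=4 cost=25
6. q=(40,13) nearest=5 d=15 new=(30,17) → add node 6 parent=5 cost=30
7. q=(19,38) nearest=5 d=16 new=(20,27) → add node 7 parent=5 cost=30
8. q=(15,36) nearest=7 d=9 new=(15,32) → add node 8 parent=7 cost=35
9. q=(27,15) nearest=6 d=3 new=(27,15) → add node 9 parent=6 cost=33
10. q=(14,16) nearest=3 d=1 new=(14,16) → add node 10 parent=3 cost=16
11. q=(24,19) nearest=5 d=3 new=(24,19) → add node 11 parent=5 cost=28; rewire 9→11 (32<33)
12. q=(27,17) nearest=9 d=2 new=(27,17) → add node 12 parent=9 cost=34
13. q=(6,19) nearest=2 d=8 new=(6,16) → add node 13 parent=2 cost=15
14. q=(21,11) nearest=3 d=6 new=(20,11) → add node 14 parent=3 cost=20; rewire 9→14 (27<32); rewire 12→14 (27<34)

Rewire events: 3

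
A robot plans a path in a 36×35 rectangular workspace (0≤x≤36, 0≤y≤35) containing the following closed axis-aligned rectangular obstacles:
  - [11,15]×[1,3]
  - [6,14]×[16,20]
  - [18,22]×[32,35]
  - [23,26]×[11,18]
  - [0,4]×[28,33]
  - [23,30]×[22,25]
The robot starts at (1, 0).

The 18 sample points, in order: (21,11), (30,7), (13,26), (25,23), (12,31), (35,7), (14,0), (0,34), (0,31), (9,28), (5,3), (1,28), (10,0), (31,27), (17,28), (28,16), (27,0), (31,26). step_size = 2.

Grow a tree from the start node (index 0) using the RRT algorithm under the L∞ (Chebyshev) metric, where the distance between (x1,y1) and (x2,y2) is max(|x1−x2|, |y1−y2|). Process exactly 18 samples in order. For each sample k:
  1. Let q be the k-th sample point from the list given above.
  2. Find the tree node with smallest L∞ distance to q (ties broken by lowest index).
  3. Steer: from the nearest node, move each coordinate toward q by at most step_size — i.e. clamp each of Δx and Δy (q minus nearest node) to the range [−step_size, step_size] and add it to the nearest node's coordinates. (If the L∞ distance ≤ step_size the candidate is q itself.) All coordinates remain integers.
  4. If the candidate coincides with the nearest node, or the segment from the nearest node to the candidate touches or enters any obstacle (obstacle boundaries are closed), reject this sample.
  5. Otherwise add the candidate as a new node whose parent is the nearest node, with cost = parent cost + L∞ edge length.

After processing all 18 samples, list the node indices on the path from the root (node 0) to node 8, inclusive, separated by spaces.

1. q=(21,11) nearest=0 d=20 new=(3,2) → add node 1 parent=0 cost=2
2. q=(30,7) nearest=1 d=27 new=(5,4) → add node 2 parent=1 cost=4
3. q=(13,26) nearest=2 d=22 new=(7,6) → add node 3 parent=2 cost=6
4. q=(25,23) nearest=3 d=18 new=(9,8) → add node 4 parent=3 cost=8
5. q=(12,31) nearest=4 d=23 new=(11,10) → add node 5 parent=4 cost=10
6. q=(35,7) nearest=5 d=24 new=(13,8) → add node 6 parent=5 cost=12
7. q=(14,0) nearest=3 d=7 new=(9,4) → add node 7 parent=3 cost=8
8. q=(0,34) nearest=5 d=24 new=(9,12) → add node 8 parent=5 cost=12
9. q=(0,31) nearest=8 d=19 new=(7,14) → add node 9 parent=8 cost=14
10. q=(9,28) nearest=9 d=14 new=(9,16) → blocked by [6,14]×[16,20], reject
11. q=(5,3) nearest=2 d=1 new=(5,3) → add node 10 parent=2 cost=5
12. q=(1,28) nearest=9 d=14 new=(5,16) → add node 11 parent=9 cost=16
13. q=(10,0) nearest=7 d=4 new=(10,2) → add node 12 parent=7 cost=10
14. q=(31,27) nearest=6 d=19 new=(15,10) → add node 13 parent=6 cost=14
15. q=(17,28) nearest=11 d=12 new=(7,18) → blocked by [6,14]×[16,20], reject
16. q=(28,16) nearest=13 d=13 new=(17,12) → add node 14 parent=13 cost=16
17. q=(27,0) nearest=13 d=12 new=(17,8) → add node 15 parent=13 cost=16
18. q=(31,26) nearest=14 d=14 new=(19,14) → add node 16 parent=14 cost=18

Path: 0 1 2 3 4 5 8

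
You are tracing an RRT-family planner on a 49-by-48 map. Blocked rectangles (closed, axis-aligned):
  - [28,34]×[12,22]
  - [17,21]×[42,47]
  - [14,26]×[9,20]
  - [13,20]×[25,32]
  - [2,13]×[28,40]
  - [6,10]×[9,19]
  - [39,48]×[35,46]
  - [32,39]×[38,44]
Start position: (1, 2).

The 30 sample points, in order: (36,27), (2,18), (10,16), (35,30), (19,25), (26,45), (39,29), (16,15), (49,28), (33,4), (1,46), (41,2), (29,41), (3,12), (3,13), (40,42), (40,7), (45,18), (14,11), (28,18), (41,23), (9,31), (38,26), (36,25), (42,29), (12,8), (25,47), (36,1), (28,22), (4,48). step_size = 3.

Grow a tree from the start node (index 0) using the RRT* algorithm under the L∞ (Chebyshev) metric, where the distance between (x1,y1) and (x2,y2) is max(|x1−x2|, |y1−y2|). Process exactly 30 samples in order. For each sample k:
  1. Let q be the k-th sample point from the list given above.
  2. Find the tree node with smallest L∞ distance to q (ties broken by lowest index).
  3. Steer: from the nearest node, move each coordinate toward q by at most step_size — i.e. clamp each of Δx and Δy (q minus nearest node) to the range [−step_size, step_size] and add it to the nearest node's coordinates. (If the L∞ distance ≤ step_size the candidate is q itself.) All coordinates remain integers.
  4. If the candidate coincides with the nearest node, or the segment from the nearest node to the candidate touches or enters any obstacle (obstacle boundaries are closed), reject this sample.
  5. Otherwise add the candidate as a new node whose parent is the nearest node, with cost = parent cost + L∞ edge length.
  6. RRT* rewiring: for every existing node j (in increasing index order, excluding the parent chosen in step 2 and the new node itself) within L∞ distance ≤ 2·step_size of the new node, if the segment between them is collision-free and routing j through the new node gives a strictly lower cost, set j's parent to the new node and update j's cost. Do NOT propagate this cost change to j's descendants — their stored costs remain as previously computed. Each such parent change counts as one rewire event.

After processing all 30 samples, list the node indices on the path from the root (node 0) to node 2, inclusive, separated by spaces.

Path: 0 1 2

1. q=(36,27) nearest=0 d=35 new=(4,5) → add node 1 parent=0 cost=3
2. q=(2,18) nearest=1 d=13 new=(2,8) → add node 2 parent=1 cost=6
3. q=(10,16) nearest=2 d=8 new=(5,11) → add node 3 parent=2 cost=9
4. q=(35,30) nearest=3 d=30 new=(8,14) → blocked by [6,10]×[9,19], reject
5. q=(19,25) nearest=3 d=14 new=(8,14) → blocked by [6,10]×[9,19], reject
6. q=(26,45) nearest=3 d=34 new=(8,14) → blocked by [6,10]×[9,19], reject
7. q=(39,29) nearest=3 d=34 new=(8,14) → blocked by [6,10]×[9,19], reject
8. q=(16,15) nearest=3 d=11 new=(8,14) → blocked by [6,10]×[9,19], reject
9. q=(49,28) nearest=3 d=44 new=(8,14) → blocked by [6,10]×[9,19], reject
10. q=(33,4) nearest=3 d=28 new=(8,8) → blocked by [6,10]×[9,19], reject
11. q=(1,46) nearest=3 d=35 new=(2,14) → add node 4 parent=3 cost=12
12. q=(41,2) nearest=3 d=36 new=(8,8) → blocked by [6,10]×[9,19], reject
13. q=(29,41) nearest=4 d=27 new=(5,17) → add node 5 parent=4 cost=15
14. q=(3,12) nearest=3 d=2 new=(3,12) → add node 6 parent=3 cost=11
15. q=(3,13) nearest=4 d=1 new=(3,13) → add node 7 parent=4 cost=13
16. q=(40,42) nearest=3 d=35 new=(8,14) → blocked by [6,10]×[9,19], reject
17. q=(40,7) nearest=3 d=35 new=(8,8) → blocked by [6,10]×[9,19], reject
18. q=(45,18) nearest=3 d=40 new=(8,14) → blocked by [6,10]×[9,19], reject
19. q=(14,11) nearest=3 d=9 new=(8,11) → blocked by [6,10]×[9,19], reject
20. q=(28,18) nearest=3 d=23 new=(8,14) → blocked by [6,10]×[9,19], reject
21. q=(41,23) nearest=3 d=36 new=(8,14) → blocked by [6,10]×[9,19], reject
22. q=(9,31) nearest=5 d=14 new=(8,20) → blocked by [6,10]×[9,19], reject
23. q=(38,26) nearest=3 d=33 new=(8,14) → blocked by [6,10]×[9,19], reject
24. q=(36,25) nearest=3 d=31 new=(8,14) → blocked by [6,10]×[9,19], reject
25. q=(42,29) nearest=3 d=37 new=(8,14) → blocked by [6,10]×[9,19], reject
26. q=(12,8) nearest=3 d=7 new=(8,8) → blocked by [6,10]×[9,19], reject
27. q=(25,47) nearest=5 d=30 new=(8,20) → blocked by [6,10]×[9,19], reject
28. q=(36,1) nearest=3 d=31 new=(8,8) → blocked by [6,10]×[9,19], reject
29. q=(28,22) nearest=3 d=23 new=(8,14) → blocked by [6,10]×[9,19], reject
30. q=(4,48) nearest=5 d=31 new=(4,20) → add node 8 parent=5 cost=18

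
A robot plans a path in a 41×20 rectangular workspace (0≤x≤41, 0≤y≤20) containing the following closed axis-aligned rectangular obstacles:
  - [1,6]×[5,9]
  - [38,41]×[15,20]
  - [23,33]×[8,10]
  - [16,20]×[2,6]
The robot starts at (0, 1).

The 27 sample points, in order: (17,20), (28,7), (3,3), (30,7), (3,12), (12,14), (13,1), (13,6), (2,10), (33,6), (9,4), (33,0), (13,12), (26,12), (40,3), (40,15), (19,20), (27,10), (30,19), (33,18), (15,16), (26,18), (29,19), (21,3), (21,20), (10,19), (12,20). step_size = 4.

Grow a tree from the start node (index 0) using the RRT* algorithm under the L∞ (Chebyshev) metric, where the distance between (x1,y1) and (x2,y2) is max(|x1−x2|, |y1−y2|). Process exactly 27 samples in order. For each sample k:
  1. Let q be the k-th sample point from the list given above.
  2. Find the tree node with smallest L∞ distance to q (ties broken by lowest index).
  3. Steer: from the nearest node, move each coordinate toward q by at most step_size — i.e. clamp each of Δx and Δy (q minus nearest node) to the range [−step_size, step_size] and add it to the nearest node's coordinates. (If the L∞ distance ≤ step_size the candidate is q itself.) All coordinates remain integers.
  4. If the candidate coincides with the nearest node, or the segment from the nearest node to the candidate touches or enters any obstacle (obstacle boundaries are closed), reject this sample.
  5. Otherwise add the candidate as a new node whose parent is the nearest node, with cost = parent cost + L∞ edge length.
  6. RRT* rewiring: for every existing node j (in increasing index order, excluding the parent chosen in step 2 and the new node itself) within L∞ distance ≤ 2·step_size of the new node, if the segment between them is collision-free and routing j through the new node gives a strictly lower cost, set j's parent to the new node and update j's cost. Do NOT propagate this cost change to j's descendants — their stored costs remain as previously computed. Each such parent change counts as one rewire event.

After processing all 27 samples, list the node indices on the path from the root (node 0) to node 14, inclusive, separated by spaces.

Path: 0 1 2 3 4 7 10 11 14

1. q=(17,20) nearest=0 d=19 new=(4,5) → blocked by [1,6]×[5,9], reject
2. q=(28,7) nearest=0 d=28 new=(4,5) → blocked by [1,6]×[5,9], reject
3. q=(3,3) nearest=0 d=3 new=(3,3) → add node 1 parent=0 cost=3
4. q=(30,7) nearest=1 d=27 new=(7,7) → blocked by [1,6]×[5,9], reject
5. q=(3,12) nearest=1 d=9 new=(3,7) → blocked by [1,6]×[5,9], reject
6. q=(12,14) nearest=1 d=11 new=(7,7) → blocked by [1,6]×[5,9], reject
7. q=(13,1) nearest=1 d=10 new=(7,1) → add node 2 parent=1 cost=7
8. q=(13,6) nearest=2 d=6 new=(11,5) → add node 3 parent=2 cost=11
9. q=(2,10) nearest=1 d=7 new=(2,7) → blocked by [1,6]×[5,9], reject
10. q=(33,6) nearest=3 d=22 new=(15,6) → add node 4 parent=3 cost=15
11. q=(9,4) nearest=3 d=2 new=(9,4) → add node 5 parent=3 cost=13
12. q=(33,0) nearest=4 d=18 new=(19,2) → blocked by [16,20]×[2,6], reject
13. q=(13,12) nearest=4 d=6 new=(13,10) → add node 6 parent=4 cost=19
14. q=(26,12) nearest=4 d=11 new=(19,10) → add node 7 parent=4 cost=19
15. q=(40,3) nearest=7 d=21 new=(23,6) → add node 8 parent=7 cost=23
16. q=(40,15) nearest=8 d=17 new=(27,10) → blocked by [23,33]×[8,10], reject
17. q=(19,20) nearest=6 d=10 new=(17,14) → add node 9 parent=6 cost=23
18. q=(27,10) nearest=8 d=4 new=(27,10) → blocked by [23,33]×[8,10], reject
19. q=(30,19) nearest=7 d=11 new=(23,14) → add node 10 parent=7 cost=23
20. q=(33,18) nearest=10 d=10 new=(27,18) → add node 11 parent=10 cost=27
21. q=(15,16) nearest=9 d=2 new=(15,16) → add node 12 parent=9 cost=25
22. q=(26,18) nearest=11 d=1 new=(26,18) → add node 13 parent=11 cost=28
23. q=(29,19) nearest=11 d=2 new=(29,19) → add node 14 parent=11 cost=29
24. q=(21,3) nearest=8 d=3 new=(21,3) → add node 15 parent=8 cost=26
25. q=(21,20) nearest=13 d=5 new=(22,20) → add node 16 parent=13 cost=32
26. q=(10,19) nearest=12 d=5 new=(11,19) → add node 17 parent=12 cost=29
27. q=(12,20) nearest=17 d=1 new=(12,20) → add node 18 parent=17 cost=30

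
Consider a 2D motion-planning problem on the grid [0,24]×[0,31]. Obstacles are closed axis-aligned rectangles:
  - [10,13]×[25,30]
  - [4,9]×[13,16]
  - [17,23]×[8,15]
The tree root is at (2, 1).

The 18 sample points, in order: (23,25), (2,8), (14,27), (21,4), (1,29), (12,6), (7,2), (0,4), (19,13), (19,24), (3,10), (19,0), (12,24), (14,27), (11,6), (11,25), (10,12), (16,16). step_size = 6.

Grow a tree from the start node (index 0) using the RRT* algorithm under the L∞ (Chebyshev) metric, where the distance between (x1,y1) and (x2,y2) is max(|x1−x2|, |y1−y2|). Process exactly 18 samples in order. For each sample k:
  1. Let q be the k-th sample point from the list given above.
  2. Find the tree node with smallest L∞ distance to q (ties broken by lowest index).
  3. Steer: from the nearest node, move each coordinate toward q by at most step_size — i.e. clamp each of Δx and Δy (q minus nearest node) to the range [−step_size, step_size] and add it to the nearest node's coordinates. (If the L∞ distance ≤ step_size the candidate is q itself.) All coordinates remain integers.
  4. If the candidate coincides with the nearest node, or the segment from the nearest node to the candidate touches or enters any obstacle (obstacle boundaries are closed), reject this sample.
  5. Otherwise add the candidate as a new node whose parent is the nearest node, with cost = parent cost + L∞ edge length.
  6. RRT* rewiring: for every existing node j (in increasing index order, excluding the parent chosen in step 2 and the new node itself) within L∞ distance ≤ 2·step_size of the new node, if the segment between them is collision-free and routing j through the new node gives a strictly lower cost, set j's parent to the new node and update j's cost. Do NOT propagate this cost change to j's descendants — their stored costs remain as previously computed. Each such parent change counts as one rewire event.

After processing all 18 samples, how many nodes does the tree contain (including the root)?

1. q=(23,25) nearest=0 d=24 new=(8,7) → add node 1 parent=0 cost=6
2. q=(2,8) nearest=1 d=6 new=(2,8) → add node 2 parent=1 cost=12
3. q=(14,27) nearest=2 d=19 new=(8,14) → blocked by [4,9]×[13,16], reject
4. q=(21,4) nearest=1 d=13 new=(14,4) → add node 3 parent=1 cost=12
5. q=(1,29) nearest=2 d=21 new=(1,14) → add node 4 parent=2 cost=18
6. q=(12,6) nearest=3 d=2 new=(12,6) → add node 5 parent=3 cost=14
7. q=(7,2) nearest=0 d=5 new=(7,2) → add node 6 parent=0 cost=5; rewire 2→6 (11<12); rewire 4→6 (17<18); rewire 5→6 (10<14)
8. q=(0,4) nearest=0 d=3 new=(0,4) → add node 7 parent=0 cost=3; rewire 2→7 (7<11); rewire 4→7 (13<17)
9. q=(19,13) nearest=5 d=7 new=(18,12) → blocked by [17,23]×[8,15], reject
10. q=(19,24) nearest=1 d=17 new=(14,13) → add node 8 parent=1 cost=12
11. q=(3,10) nearest=2 d=2 new=(3,10) → add node 9 parent=2 cost=9
12. q=(19,0) nearest=3 d=5 new=(19,0) → add node 10 parent=3 cost=17
13. q=(12,24) nearest=4 d=11 new=(7,20) → add node 11 parent=4 cost=19
14. q=(14,27) nearest=11 d=7 new=(13,26) → blocked by [10,13]×[25,30], reject
15. q=(11,6) nearest=5 d=1 new=(11,6) → add node 12 parent=5 cost=11
16. q=(11,25) nearest=11 d=5 new=(11,25) → blocked by [10,13]×[25,30], reject
17. q=(10,12) nearest=8 d=4 new=(10,12) → add node 13 parent=8 cost=16
18. q=(16,16) nearest=8 d=3 new=(16,16) → add node 14 parent=8 cost=15

Node count: 15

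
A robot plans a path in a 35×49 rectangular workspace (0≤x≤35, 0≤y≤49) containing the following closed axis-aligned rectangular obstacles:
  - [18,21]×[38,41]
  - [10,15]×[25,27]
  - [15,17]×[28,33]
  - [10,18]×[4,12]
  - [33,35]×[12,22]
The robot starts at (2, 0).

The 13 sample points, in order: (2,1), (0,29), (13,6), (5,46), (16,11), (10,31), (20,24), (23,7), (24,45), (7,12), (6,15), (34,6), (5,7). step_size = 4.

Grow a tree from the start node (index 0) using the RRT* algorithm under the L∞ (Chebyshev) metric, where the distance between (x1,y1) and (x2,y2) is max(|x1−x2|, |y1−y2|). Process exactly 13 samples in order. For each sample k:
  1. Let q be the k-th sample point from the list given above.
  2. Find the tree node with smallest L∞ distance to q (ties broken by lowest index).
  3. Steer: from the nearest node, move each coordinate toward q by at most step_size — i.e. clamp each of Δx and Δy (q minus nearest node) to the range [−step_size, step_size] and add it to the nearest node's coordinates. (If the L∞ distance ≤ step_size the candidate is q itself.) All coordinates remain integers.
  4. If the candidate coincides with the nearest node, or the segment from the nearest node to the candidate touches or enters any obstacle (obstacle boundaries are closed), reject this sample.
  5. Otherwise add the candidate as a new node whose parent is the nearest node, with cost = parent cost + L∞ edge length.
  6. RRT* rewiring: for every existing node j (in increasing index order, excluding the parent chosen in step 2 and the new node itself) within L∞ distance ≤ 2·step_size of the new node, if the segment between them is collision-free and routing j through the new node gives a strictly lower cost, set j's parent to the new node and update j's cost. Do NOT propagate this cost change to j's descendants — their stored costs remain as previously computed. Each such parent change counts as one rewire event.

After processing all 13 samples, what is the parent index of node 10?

Parent of node 10: 5

1. q=(2,1) nearest=0 d=1 new=(2,1) → add node 1 parent=0 cost=1
2. q=(0,29) nearest=1 d=28 new=(0,5) → add node 2 parent=1 cost=5
3. q=(13,6) nearest=0 d=11 new=(6,4) → add node 3 parent=0 cost=4
4. q=(5,46) nearest=2 d=41 new=(4,9) → add node 4 parent=2 cost=9
5. q=(16,11) nearest=3 d=10 new=(10,8) → blocked by [10,18]×[4,12], reject
6. q=(10,31) nearest=4 d=22 new=(8,13) → add node 5 parent=4 cost=13
7. q=(20,24) nearest=5 d=12 new=(12,17) → add node 6 parent=5 cost=17
8. q=(23,7) nearest=6 d=11 new=(16,13) → add node 7 parent=6 cost=21
9. q=(24,45) nearest=6 d=28 new=(16,21) → add node 8 parent=6 cost=21
10. q=(7,12) nearest=5 d=1 new=(7,12) → add node 9 parent=5 cost=14
11. q=(6,15) nearest=5 d=2 new=(6,15) → add node 10 parent=5 cost=15
12. q=(34,6) nearest=7 d=18 new=(20,9) → blocked by [10,18]×[4,12], reject
13. q=(5,7) nearest=4 d=2 new=(5,7) → add node 11 parent=4 cost=11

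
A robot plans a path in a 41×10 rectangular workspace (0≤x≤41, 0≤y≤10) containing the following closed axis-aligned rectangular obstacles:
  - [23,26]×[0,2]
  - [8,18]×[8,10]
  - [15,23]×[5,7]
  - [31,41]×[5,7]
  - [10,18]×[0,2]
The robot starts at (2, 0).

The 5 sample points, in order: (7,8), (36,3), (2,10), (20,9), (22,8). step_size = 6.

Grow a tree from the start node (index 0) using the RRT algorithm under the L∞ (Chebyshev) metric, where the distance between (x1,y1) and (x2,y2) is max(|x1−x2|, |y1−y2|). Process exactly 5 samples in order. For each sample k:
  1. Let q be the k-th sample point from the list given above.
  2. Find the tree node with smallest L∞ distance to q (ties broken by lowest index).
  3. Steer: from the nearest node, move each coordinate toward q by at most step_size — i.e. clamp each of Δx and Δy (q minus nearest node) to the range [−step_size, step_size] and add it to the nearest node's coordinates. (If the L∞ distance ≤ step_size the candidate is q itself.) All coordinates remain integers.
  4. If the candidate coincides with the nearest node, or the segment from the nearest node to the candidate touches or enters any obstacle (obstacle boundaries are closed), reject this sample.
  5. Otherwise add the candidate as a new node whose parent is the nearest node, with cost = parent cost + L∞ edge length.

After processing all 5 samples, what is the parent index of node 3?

Parent of node 3: 1

1. q=(7,8) nearest=0 d=8 new=(7,6) → add node 1 parent=0 cost=6
2. q=(36,3) nearest=1 d=29 new=(13,3) → add node 2 parent=1 cost=12
3. q=(2,10) nearest=1 d=5 new=(2,10) → add node 3 parent=1 cost=11
4. q=(20,9) nearest=2 d=7 new=(19,9) → blocked by [8,18]×[8,10], reject
5. q=(22,8) nearest=2 d=9 new=(19,8) → blocked by [15,23]×[5,7], reject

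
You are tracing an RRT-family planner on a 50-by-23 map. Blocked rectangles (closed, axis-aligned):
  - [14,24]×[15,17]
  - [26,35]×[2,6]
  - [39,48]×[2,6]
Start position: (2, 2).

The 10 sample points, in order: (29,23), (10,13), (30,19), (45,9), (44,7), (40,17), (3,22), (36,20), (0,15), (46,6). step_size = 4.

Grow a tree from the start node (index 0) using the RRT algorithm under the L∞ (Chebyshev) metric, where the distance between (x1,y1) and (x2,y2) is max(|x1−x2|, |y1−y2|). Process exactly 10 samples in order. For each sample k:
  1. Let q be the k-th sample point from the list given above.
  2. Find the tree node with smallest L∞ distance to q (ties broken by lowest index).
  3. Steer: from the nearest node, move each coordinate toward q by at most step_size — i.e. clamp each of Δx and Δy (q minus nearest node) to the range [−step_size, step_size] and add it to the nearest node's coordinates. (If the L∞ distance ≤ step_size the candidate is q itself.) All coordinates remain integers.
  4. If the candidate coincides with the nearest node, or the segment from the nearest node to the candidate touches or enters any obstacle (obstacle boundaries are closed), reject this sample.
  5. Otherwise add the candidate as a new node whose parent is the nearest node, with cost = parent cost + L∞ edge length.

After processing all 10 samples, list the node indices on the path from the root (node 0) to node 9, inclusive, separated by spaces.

1. q=(29,23) nearest=0 d=27 new=(6,6) → add node 1 parent=0 cost=4
2. q=(10,13) nearest=1 d=7 new=(10,10) → add node 2 parent=1 cost=8
3. q=(30,19) nearest=2 d=20 new=(14,14) → add node 3 parent=2 cost=12
4. q=(45,9) nearest=3 d=31 new=(18,10) → add node 4 parent=3 cost=16
5. q=(44,7) nearest=4 d=26 new=(22,7) → add node 5 parent=4 cost=20
6. q=(40,17) nearest=5 d=18 new=(26,11) → add node 6 parent=5 cost=24
7. q=(3,22) nearest=3 d=11 new=(10,18) → add node 7 parent=3 cost=16
8. q=(36,20) nearest=6 d=10 new=(30,15) → add node 8 parent=6 cost=28
9. q=(0,15) nearest=1 d=9 new=(2,10) → add node 9 parent=1 cost=8
10. q=(46,6) nearest=8 d=16 new=(34,11) → add node 10 parent=8 cost=32

Path: 0 1 9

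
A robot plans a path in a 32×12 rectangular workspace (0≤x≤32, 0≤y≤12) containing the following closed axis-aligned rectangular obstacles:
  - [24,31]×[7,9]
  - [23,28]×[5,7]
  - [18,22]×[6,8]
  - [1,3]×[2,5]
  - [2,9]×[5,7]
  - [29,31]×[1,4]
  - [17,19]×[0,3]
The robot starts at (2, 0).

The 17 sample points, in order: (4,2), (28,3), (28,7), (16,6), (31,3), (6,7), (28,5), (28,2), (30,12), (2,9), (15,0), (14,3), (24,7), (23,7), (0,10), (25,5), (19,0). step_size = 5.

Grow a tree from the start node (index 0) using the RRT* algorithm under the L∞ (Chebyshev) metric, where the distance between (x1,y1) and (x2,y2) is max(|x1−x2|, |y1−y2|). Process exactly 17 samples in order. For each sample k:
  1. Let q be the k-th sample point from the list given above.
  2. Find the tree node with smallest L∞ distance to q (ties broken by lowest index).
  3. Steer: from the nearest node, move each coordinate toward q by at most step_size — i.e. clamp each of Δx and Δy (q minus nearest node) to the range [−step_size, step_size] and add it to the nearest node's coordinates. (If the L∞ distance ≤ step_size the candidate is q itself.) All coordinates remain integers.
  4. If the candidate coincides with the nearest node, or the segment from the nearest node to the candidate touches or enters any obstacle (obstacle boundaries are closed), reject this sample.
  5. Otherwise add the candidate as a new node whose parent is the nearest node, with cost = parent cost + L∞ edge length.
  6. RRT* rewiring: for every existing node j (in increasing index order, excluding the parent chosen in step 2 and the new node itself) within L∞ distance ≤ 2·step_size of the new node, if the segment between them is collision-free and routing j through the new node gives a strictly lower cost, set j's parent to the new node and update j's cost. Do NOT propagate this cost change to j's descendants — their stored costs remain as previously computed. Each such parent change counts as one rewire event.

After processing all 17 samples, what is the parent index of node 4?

Parent of node 4: 3

1. q=(4,2) nearest=0 d=2 new=(4,2) → add node 1 parent=0 cost=2
2. q=(28,3) nearest=1 d=24 new=(9,3) → add node 2 parent=1 cost=7
3. q=(28,7) nearest=2 d=19 new=(14,7) → add node 3 parent=2 cost=12
4. q=(16,6) nearest=3 d=2 new=(16,6) → add node 4 parent=3 cost=14
5. q=(31,3) nearest=4 d=15 new=(21,3) → add node 5 parent=4 cost=19
6. q=(6,7) nearest=2 d=4 new=(6,7) → blocked by [2,9]×[5,7], reject
7. q=(28,5) nearest=5 d=7 new=(26,5) → blocked by [23,28]×[5,7], reject
8. q=(28,2) nearest=5 d=7 new=(26,2) → add node 6 parent=5 cost=24
9. q=(30,12) nearest=5 d=9 new=(26,8) → blocked by [24,31]×[7,9], reject
10. q=(2,9) nearest=1 d=7 new=(2,7) → blocked by [1,3]×[2,5], reject
11. q=(15,0) nearest=2 d=6 new=(14,0) → add node 7 parent=2 cost=12
12. q=(14,3) nearest=4 d=3 new=(14,3) → add node 8 parent=4 cost=17
13. q=(24,7) nearest=5 d=4 new=(24,7) → blocked by [24,31]×[7,9], reject
14. q=(23,7) nearest=5 d=4 new=(23,7) → blocked by [23,28]×[5,7], reject
15. q=(0,10) nearest=1 d=8 new=(0,7) → blocked by [1,3]×[2,5], reject
16. q=(25,5) nearest=6 d=3 new=(25,5) → blocked by [23,28]×[5,7], reject
17. q=(19,0) nearest=5 d=3 new=(19,0) → blocked by [17,19]×[0,3], reject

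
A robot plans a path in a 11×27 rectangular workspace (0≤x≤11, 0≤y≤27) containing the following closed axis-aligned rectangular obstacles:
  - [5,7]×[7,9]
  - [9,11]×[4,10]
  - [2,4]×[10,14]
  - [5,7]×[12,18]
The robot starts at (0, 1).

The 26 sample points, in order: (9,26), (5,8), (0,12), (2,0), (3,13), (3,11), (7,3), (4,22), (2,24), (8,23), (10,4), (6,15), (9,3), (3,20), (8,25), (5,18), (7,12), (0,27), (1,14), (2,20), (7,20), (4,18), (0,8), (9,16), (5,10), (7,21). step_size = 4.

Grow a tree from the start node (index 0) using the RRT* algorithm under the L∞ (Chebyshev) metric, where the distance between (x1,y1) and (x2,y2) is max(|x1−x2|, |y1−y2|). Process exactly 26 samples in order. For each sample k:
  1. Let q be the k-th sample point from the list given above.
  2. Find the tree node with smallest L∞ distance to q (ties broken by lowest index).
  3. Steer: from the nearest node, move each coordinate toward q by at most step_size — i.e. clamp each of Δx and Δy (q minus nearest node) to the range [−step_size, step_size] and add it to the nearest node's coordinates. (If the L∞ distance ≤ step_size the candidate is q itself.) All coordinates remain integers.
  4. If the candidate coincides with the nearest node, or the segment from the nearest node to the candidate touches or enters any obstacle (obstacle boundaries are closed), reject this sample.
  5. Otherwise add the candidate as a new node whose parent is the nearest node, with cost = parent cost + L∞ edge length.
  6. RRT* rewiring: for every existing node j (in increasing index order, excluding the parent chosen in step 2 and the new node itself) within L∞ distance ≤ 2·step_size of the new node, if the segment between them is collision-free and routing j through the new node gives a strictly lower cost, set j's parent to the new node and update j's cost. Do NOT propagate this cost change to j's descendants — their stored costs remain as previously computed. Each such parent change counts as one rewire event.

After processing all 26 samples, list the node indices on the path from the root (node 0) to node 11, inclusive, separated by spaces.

Path: 0 1 2 11

1. q=(9,26) nearest=0 d=25 new=(4,5) → add node 1 parent=0 cost=4
2. q=(5,8) nearest=1 d=3 new=(5,8) → blocked by [5,7]×[7,9], reject
3. q=(0,12) nearest=1 d=7 new=(0,9) → add node 2 parent=1 cost=8
4. q=(2,0) nearest=0 d=2 new=(2,0) → add node 3 parent=0 cost=2
5. q=(3,13) nearest=2 d=4 new=(3,13) → blocked by [2,4]×[10,14], reject
6. q=(3,11) nearest=2 d=3 new=(3,11) → blocked by [2,4]×[10,14], reject
7. q=(7,3) nearest=1 d=3 new=(7,3) → add node 4 parent=1 cost=7
8. q=(4,22) nearest=2 d=13 new=(4,13) → blocked by [2,4]×[10,14], reject
9. q=(2,24) nearest=2 d=15 new=(2,13) → blocked by [2,4]×[10,14], reject
10. q=(8,23) nearest=2 d=14 new=(4,13) → blocked by [2,4]×[10,14], reject
11. q=(10,4) nearest=4 d=3 new=(10,4) → blocked by [9,11]×[4,10], reject
12. q=(6,15) nearest=2 d=6 new=(4,13) → blocked by [2,4]×[10,14], reject
13. q=(9,3) nearest=4 d=2 new=(9,3) → add node 5 parent=4 cost=9
14. q=(3,20) nearest=2 d=11 new=(3,13) → blocked by [2,4]×[10,14], reject
15. q=(8,25) nearest=2 d=16 new=(4,13) → blocked by [2,4]×[10,14], reject
16. q=(5,18) nearest=2 d=9 new=(4,13) → blocked by [2,4]×[10,14], reject
17. q=(7,12) nearest=1 d=7 new=(7,9) → blocked by [5,7]×[7,9], reject
18. q=(0,27) nearest=2 d=18 new=(0,13) → add node 6 parent=2 cost=12
19. q=(1,14) nearest=6 d=1 new=(1,14) → add node 7 parent=6 cost=13
20. q=(2,20) nearest=7 d=6 new=(2,18) → add node 8 parent=7 cost=17
21. q=(7,20) nearest=8 d=5 new=(6,20) → add node 9 parent=8 cost=21
22. q=(4,18) nearest=8 d=2 new=(4,18) → add node 10 parent=8 cost=19
23. q=(0,8) nearest=2 d=1 new=(0,8) → add node 11 parent=2 cost=9
24. q=(9,16) nearest=9 d=4 new=(9,16) → add node 12 parent=9 cost=25
25. q=(5,10) nearest=7 d=4 new=(5,10) → blocked by [2,4]×[10,14], reject
26. q=(7,21) nearest=9 d=1 new=(7,21) → add node 13 parent=9 cost=22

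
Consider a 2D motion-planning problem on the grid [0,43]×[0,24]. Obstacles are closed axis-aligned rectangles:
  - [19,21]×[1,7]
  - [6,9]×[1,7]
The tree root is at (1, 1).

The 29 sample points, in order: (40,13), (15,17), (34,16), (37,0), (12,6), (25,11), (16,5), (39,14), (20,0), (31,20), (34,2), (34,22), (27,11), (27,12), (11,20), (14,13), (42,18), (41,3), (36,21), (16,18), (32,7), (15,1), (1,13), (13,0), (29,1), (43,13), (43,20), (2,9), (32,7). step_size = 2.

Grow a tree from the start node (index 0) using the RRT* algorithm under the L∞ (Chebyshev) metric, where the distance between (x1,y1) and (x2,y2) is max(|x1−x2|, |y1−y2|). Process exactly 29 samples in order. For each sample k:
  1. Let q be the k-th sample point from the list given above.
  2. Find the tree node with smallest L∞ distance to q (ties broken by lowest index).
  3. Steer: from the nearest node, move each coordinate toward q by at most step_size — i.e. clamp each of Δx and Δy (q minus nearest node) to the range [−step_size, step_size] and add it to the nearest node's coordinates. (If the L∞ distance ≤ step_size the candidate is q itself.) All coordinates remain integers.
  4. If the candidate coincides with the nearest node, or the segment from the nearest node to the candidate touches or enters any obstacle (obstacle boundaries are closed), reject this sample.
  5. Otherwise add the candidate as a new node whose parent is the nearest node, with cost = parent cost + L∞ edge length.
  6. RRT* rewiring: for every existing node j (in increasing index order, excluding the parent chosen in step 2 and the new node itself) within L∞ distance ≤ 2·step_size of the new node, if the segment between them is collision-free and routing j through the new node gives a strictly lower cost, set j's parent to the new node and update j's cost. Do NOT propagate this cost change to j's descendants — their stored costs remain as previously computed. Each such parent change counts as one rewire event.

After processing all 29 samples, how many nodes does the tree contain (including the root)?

1. q=(40,13) nearest=0 d=39 new=(3,3) → add node 1 parent=0 cost=2
2. q=(15,17) nearest=1 d=14 new=(5,5) → add node 2 parent=1 cost=4
3. q=(34,16) nearest=2 d=29 new=(7,7) → blocked by [6,9]×[1,7], reject
4. q=(37,0) nearest=2 d=32 new=(7,3) → blocked by [6,9]×[1,7], reject
5. q=(12,6) nearest=2 d=7 new=(7,6) → blocked by [6,9]×[1,7], reject
6. q=(25,11) nearest=2 d=20 new=(7,7) → blocked by [6,9]×[1,7], reject
7. q=(16,5) nearest=2 d=11 new=(7,5) → blocked by [6,9]×[1,7], reject
8. q=(39,14) nearest=2 d=34 new=(7,7) → blocked by [6,9]×[1,7], reject
9. q=(20,0) nearest=2 d=15 new=(7,3) → blocked by [6,9]×[1,7], reject
10. q=(31,20) nearest=2 d=26 new=(7,7) → blocked by [6,9]×[1,7], reject
11. q=(34,2) nearest=2 d=29 new=(7,3) → blocked by [6,9]×[1,7], reject
12. q=(34,22) nearest=2 d=29 new=(7,7) → blocked by [6,9]×[1,7], reject
13. q=(27,11) nearest=2 d=22 new=(7,7) → blocked by [6,9]×[1,7], reject
14. q=(27,12) nearest=2 d=22 new=(7,7) → blocked by [6,9]×[1,7], reject
15. q=(11,20) nearest=2 d=15 new=(7,7) → blocked by [6,9]×[1,7], reject
16. q=(14,13) nearest=2 d=9 new=(7,7) → blocked by [6,9]×[1,7], reject
17. q=(42,18) nearest=2 d=37 new=(7,7) → blocked by [6,9]×[1,7], reject
18. q=(41,3) nearest=2 d=36 new=(7,3) → blocked by [6,9]×[1,7], reject
19. q=(36,21) nearest=2 d=31 new=(7,7) → blocked by [6,9]×[1,7], reject
20. q=(16,18) nearest=2 d=13 new=(7,7) → blocked by [6,9]×[1,7], reject
21. q=(32,7) nearest=2 d=27 new=(7,7) → blocked by [6,9]×[1,7], reject
22. q=(15,1) nearest=2 d=10 new=(7,3) → blocked by [6,9]×[1,7], reject
23. q=(1,13) nearest=2 d=8 new=(3,7) → add node 3 parent=2 cost=6
24. q=(13,0) nearest=2 d=8 new=(7,3) → blocked by [6,9]×[1,7], reject
25. q=(29,1) nearest=2 d=24 new=(7,3) → blocked by [6,9]×[1,7], reject
26. q=(43,13) nearest=2 d=38 new=(7,7) → blocked by [6,9]×[1,7], reject
27. q=(43,20) nearest=2 d=38 new=(7,7) → blocked by [6,9]×[1,7], reject
28. q=(2,9) nearest=3 d=2 new=(2,9) → add node 4 parent=3 cost=8
29. q=(32,7) nearest=2 d=27 new=(7,7) → blocked by [6,9]×[1,7], reject

Node count: 5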